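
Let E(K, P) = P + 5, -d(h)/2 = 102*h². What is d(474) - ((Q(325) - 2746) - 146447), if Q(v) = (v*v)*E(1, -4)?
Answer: -45790336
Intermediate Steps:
d(h) = -204*h²
E(K, P) = 5 + P
Q(v) = v² (Q(v) = (v*v)*(5 - 4) = v²*1 = v²)
d(474) - ((Q(325) - 2746) - 146447) = -204*474² - ((325² - 2746) - 146447) = -204*224676 - ((105625 - 2746) - 146447) = -45833904 - (102879 - 146447) = -45833904 - 1*(-43568) = -45833904 + 43568 = -45790336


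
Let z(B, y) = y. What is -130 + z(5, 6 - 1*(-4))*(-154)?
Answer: -1670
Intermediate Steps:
-130 + z(5, 6 - 1*(-4))*(-154) = -130 + (6 - 1*(-4))*(-154) = -130 + (6 + 4)*(-154) = -130 + 10*(-154) = -130 - 1540 = -1670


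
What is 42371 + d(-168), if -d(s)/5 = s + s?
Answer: 44051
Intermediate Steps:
d(s) = -10*s (d(s) = -5*(s + s) = -10*s)
42371 + d(-168) = 42371 - 10*(-168) = 42371 + 1680 = 44051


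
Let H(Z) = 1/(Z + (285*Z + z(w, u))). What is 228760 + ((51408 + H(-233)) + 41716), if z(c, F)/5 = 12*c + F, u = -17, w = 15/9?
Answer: 21444877731/66623 ≈ 3.2188e+5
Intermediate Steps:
w = 5/3 (w = 15*(⅑) = 5/3 ≈ 1.6667)
z(c, F) = 5*F + 60*c (z(c, F) = 5*(12*c + F) = 5*(F + 12*c) = 5*F + 60*c)
H(Z) = 1/(15 + 286*Z) (H(Z) = 1/(Z + (285*Z + (5*(-17) + 60*(5/3)))) = 1/(Z + (285*Z + (-85 + 100))) = 1/(Z + (285*Z + 15)) = 1/(Z + (15 + 285*Z)) = 1/(15 + 286*Z))
228760 + ((51408 + H(-233)) + 41716) = 228760 + ((51408 + 1/(15 + 286*(-233))) + 41716) = 228760 + ((51408 + 1/(15 - 66638)) + 41716) = 228760 + ((51408 + 1/(-66623)) + 41716) = 228760 + ((51408 - 1/66623) + 41716) = 228760 + (3424955183/66623 + 41716) = 228760 + 6204200251/66623 = 21444877731/66623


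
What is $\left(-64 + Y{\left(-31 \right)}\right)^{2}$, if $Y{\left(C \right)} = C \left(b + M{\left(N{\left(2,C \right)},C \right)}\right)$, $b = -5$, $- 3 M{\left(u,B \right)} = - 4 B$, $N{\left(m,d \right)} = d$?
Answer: $\frac{16949689}{9} \approx 1.8833 \cdot 10^{6}$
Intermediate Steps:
$M{\left(u,B \right)} = \frac{4 B}{3}$ ($M{\left(u,B \right)} = - \frac{\left(-4\right) B}{3} = \frac{4 B}{3}$)
$Y{\left(C \right)} = C \left(-5 + \frac{4 C}{3}\right)$
$\left(-64 + Y{\left(-31 \right)}\right)^{2} = \left(-64 + \frac{1}{3} \left(-31\right) \left(-15 + 4 \left(-31\right)\right)\right)^{2} = \left(-64 + \frac{1}{3} \left(-31\right) \left(-15 - 124\right)\right)^{2} = \left(-64 + \frac{1}{3} \left(-31\right) \left(-139\right)\right)^{2} = \left(-64 + \frac{4309}{3}\right)^{2} = \left(\frac{4117}{3}\right)^{2} = \frac{16949689}{9}$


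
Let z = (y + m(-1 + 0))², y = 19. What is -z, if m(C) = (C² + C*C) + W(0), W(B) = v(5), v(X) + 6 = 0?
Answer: -225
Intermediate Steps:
v(X) = -6 (v(X) = -6 + 0 = -6)
W(B) = -6
m(C) = -6 + 2*C² (m(C) = (C² + C*C) - 6 = (C² + C²) - 6 = 2*C² - 6 = -6 + 2*C²)
z = 225 (z = (19 + (-6 + 2*(-1 + 0)²))² = (19 + (-6 + 2*(-1)²))² = (19 + (-6 + 2*1))² = (19 + (-6 + 2))² = (19 - 4)² = 15² = 225)
-z = -1*225 = -225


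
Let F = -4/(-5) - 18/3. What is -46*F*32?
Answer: 38272/5 ≈ 7654.4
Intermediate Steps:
F = -26/5 (F = -4*(-1/5) - 18*1/3 = 4/5 - 6 = -26/5 ≈ -5.2000)
-46*F*32 = -46*(-26/5)*32 = (1196/5)*32 = 38272/5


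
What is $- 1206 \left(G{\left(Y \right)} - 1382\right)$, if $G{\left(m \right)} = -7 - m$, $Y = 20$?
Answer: $1699254$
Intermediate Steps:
$- 1206 \left(G{\left(Y \right)} - 1382\right) = - 1206 \left(\left(-7 - 20\right) - 1382\right) = - 1206 \left(-27 - 1382\right) = \left(-1206\right) \left(-1409\right) = 1699254$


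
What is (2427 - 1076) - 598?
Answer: 753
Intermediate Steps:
(2427 - 1076) - 598 = 1351 - 598 = 753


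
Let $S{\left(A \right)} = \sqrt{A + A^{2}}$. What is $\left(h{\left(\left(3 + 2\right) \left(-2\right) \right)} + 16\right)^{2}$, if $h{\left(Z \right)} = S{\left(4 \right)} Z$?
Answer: $2256 - 640 \sqrt{5} \approx 824.92$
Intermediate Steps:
$h{\left(Z \right)} = 2 Z \sqrt{5}$ ($h{\left(Z \right)} = \sqrt{4 \left(1 + 4\right)} Z = \sqrt{4 \cdot 5} Z = \sqrt{20} Z = 2 \sqrt{5} Z = 2 Z \sqrt{5}$)
$\left(h{\left(\left(3 + 2\right) \left(-2\right) \right)} + 16\right)^{2} = \left(2 \left(3 + 2\right) \left(-2\right) \sqrt{5} + 16\right)^{2} = \left(2 \cdot 5 \left(-2\right) \sqrt{5} + 16\right)^{2} = \left(2 \left(-10\right) \sqrt{5} + 16\right)^{2} = \left(- 20 \sqrt{5} + 16\right)^{2} = \left(16 - 20 \sqrt{5}\right)^{2}$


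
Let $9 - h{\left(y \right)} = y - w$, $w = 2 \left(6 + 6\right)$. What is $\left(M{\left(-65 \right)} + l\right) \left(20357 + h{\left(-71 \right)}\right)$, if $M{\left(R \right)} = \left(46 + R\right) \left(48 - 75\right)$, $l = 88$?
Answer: $12297061$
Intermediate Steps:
$w = 24$ ($w = 2 \cdot 12 = 24$)
$M{\left(R \right)} = -1242 - 27 R$ ($M{\left(R \right)} = \left(46 + R\right) \left(-27\right) = -1242 - 27 R$)
$h{\left(y \right)} = 33 - y$ ($h{\left(y \right)} = 9 - \left(y - 24\right) = 9 - \left(-24 + y\right) = 33 - y$)
$\left(M{\left(-65 \right)} + l\right) \left(20357 + h{\left(-71 \right)}\right) = \left(\left(-1242 - -1755\right) + 88\right) \left(20357 + \left(33 - -71\right)\right) = \left(\left(-1242 + 1755\right) + 88\right) \left(20357 + \left(33 + 71\right)\right) = \left(513 + 88\right) \left(20357 + 104\right) = 601 \cdot 20461 = 12297061$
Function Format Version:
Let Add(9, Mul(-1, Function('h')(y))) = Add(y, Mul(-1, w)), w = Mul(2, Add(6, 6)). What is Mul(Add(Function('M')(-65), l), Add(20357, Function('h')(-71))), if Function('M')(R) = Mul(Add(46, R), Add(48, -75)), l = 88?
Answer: 12297061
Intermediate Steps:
w = 24 (w = Mul(2, 12) = 24)
Function('M')(R) = Add(-1242, Mul(-27, R)) (Function('M')(R) = Mul(Add(46, R), -27) = Add(-1242, Mul(-27, R)))
Function('h')(y) = Add(33, Mul(-1, y)) (Function('h')(y) = Add(9, Mul(-1, Add(y, Mul(-1, 24)))) = Add(9, Mul(-1, Add(y, -24))) = Add(9, Mul(-1, Add(-24, y))) = Add(9, Add(24, Mul(-1, y))) = Add(33, Mul(-1, y)))
Mul(Add(Function('M')(-65), l), Add(20357, Function('h')(-71))) = Mul(Add(Add(-1242, Mul(-27, -65)), 88), Add(20357, Add(33, Mul(-1, -71)))) = Mul(Add(Add(-1242, 1755), 88), Add(20357, Add(33, 71))) = Mul(Add(513, 88), Add(20357, 104)) = Mul(601, 20461) = 12297061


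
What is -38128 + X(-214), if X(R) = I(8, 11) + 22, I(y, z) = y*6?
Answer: -38058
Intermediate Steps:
I(y, z) = 6*y
X(R) = 70 (X(R) = 6*8 + 22 = 48 + 22 = 70)
-38128 + X(-214) = -38128 + 70 = -38058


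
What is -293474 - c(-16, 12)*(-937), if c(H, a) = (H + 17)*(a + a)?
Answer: -270986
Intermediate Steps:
c(H, a) = 2*a*(17 + H) (c(H, a) = (17 + H)*(2*a) = 2*a*(17 + H))
-293474 - c(-16, 12)*(-937) = -293474 - 2*12*(17 - 16)*(-937) = -293474 - 2*12*1*(-937) = -293474 - 24*(-937) = -293474 - 1*(-22488) = -293474 + 22488 = -270986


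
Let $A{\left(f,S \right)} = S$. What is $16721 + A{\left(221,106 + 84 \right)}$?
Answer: $16911$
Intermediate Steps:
$16721 + A{\left(221,106 + 84 \right)} = 16721 + \left(106 + 84\right) = 16721 + 190 = 16911$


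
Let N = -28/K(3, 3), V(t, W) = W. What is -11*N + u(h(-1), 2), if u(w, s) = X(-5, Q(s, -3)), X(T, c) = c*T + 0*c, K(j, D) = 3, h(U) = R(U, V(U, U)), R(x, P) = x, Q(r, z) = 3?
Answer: 263/3 ≈ 87.667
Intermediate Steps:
h(U) = U
X(T, c) = T*c (X(T, c) = T*c + 0 = T*c)
u(w, s) = -15 (u(w, s) = -5*3 = -15)
N = -28/3 ≈ -9.3333
-11*N + u(h(-1), 2) = -11*(-28/3) - 15 = 308/3 - 15 = 263/3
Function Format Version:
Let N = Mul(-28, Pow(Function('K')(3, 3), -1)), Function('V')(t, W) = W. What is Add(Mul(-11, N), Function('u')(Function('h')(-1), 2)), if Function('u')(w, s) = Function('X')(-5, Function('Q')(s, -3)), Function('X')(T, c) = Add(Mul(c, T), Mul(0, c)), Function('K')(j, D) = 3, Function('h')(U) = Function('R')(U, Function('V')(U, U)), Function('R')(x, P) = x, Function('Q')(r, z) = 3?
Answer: Rational(263, 3) ≈ 87.667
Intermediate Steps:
Function('h')(U) = U
Function('X')(T, c) = Mul(T, c) (Function('X')(T, c) = Add(Mul(T, c), 0) = Mul(T, c))
Function('u')(w, s) = -15 (Function('u')(w, s) = Mul(-5, 3) = -15)
N = Rational(-28, 3) (N = Mul(-28, Pow(3, -1)) = Mul(-28, Rational(1, 3)) = Rational(-28, 3) ≈ -9.3333)
Add(Mul(-11, N), Function('u')(Function('h')(-1), 2)) = Add(Mul(-11, Rational(-28, 3)), -15) = Add(Rational(308, 3), -15) = Rational(263, 3)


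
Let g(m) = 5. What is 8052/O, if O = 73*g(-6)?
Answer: 8052/365 ≈ 22.060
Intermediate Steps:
O = 365 (O = 73*5 = 365)
8052/O = 8052/365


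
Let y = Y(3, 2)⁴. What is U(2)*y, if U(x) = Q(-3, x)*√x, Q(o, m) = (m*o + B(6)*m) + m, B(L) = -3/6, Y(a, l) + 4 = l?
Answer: -80*√2 ≈ -113.14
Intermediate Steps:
Y(a, l) = -4 + l
B(L) = -½ (B(L) = -3*⅙ = -½)
Q(o, m) = m/2 + m*o (Q(o, m) = (m*o - m/2) + m = (-m/2 + m*o) + m = m/2 + m*o)
U(x) = -5*x^(3/2)/2 (U(x) = (x*(½ - 3))*√x = (x*(-5/2))*√x = (-5*x/2)*√x = -5*x^(3/2)/2)
y = 16 (y = (-4 + 2)⁴ = (-2)⁴ = 16)
U(2)*y = -5*√2*16 = -80*√2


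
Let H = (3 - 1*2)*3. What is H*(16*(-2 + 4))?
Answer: 96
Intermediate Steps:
H = 3 (H = (3 - 2)*3 = 1*3 = 3)
H*(16*(-2 + 4)) = 3*(16*(-2 + 4)) = 3*(16*2) = 3*32 = 96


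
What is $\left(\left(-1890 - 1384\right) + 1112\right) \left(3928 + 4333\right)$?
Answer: $-17860282$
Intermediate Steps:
$\left(\left(-1890 - 1384\right) + 1112\right) \left(3928 + 4333\right) = \left(-3274 + 1112\right) 8261 = \left(-2162\right) 8261 = -17860282$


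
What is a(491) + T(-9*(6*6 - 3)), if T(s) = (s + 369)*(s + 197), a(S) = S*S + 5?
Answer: 233886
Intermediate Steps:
a(S) = 5 + S**2 (a(S) = S**2 + 5 = 5 + S**2)
T(s) = (197 + s)*(369 + s) (T(s) = (369 + s)*(197 + s) = (197 + s)*(369 + s))
a(491) + T(-9*(6*6 - 3)) = (5 + 491**2) + (72693 + (-9*(6*6 - 3))**2 + 566*(-9*(6*6 - 3))) = (5 + 241081) + (72693 + (-9*(36 - 3))**2 + 566*(-9*(36 - 3))) = 241086 + (72693 + (-9*33)**2 + 566*(-9*33)) = 241086 + (72693 + (-297)**2 + 566*(-297)) = 241086 + (72693 + 88209 - 168102) = 241086 - 7200 = 233886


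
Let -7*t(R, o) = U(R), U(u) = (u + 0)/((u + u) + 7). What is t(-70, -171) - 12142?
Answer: -1614896/133 ≈ -12142.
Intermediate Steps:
U(u) = u/(7 + 2*u) (U(u) = u/(2*u + 7) = u/(7 + 2*u))
t(R, o) = -R/(7*(7 + 2*R))
t(-70, -171) - 12142 = -1*(-70)/(49 + 14*(-70)) - 12142 = -1*(-70)/(49 - 980) - 12142 = -1*(-70)/(-931) - 12142 = -1*(-70)*(-1/931) - 12142 = -10/133 - 12142 = -1614896/133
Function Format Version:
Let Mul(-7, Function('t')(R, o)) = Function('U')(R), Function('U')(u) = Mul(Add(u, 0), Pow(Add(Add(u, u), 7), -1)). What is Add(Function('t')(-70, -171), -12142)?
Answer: Rational(-1614896, 133) ≈ -12142.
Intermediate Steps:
Function('U')(u) = Mul(u, Pow(Add(7, Mul(2, u)), -1)) (Function('U')(u) = Mul(u, Pow(Add(Mul(2, u), 7), -1)) = Mul(u, Pow(Add(7, Mul(2, u)), -1)))
Function('t')(R, o) = Mul(Rational(-1, 7), R, Pow(Add(7, Mul(2, R)), -1)) (Function('t')(R, o) = Mul(Rational(-1, 7), Mul(R, Pow(Add(7, Mul(2, R)), -1))) = Mul(Rational(-1, 7), R, Pow(Add(7, Mul(2, R)), -1)))
Add(Function('t')(-70, -171), -12142) = Add(Mul(-1, -70, Pow(Add(49, Mul(14, -70)), -1)), -12142) = Add(Mul(-1, -70, Pow(Add(49, -980), -1)), -12142) = Add(Mul(-1, -70, Pow(-931, -1)), -12142) = Add(Mul(-1, -70, Rational(-1, 931)), -12142) = Add(Rational(-10, 133), -12142) = Rational(-1614896, 133)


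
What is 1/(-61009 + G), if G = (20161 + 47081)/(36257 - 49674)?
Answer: -13417/818624995 ≈ -1.6390e-5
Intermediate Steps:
G = -67242/13417 (G = 67242/(-13417) = 67242*(-1/13417) = -67242/13417 ≈ -5.0117)
1/(-61009 + G) = 1/(-61009 - 67242/13417) = 1/(-818624995/13417) = -13417/818624995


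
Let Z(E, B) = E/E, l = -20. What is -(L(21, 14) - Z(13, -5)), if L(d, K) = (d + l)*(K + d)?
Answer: -34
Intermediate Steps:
Z(E, B) = 1
L(d, K) = (-20 + d)*(K + d) (L(d, K) = (d - 20)*(K + d) = (-20 + d)*(K + d))
-(L(21, 14) - Z(13, -5)) = -((21² - 20*14 - 20*21 + 14*21) - 1*1) = -((441 - 280 - 420 + 294) - 1) = -(35 - 1) = -1*34 = -34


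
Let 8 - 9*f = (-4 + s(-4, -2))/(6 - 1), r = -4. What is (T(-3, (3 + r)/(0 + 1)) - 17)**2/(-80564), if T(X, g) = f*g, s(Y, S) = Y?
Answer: -73441/18126900 ≈ -0.0040515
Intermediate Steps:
f = 16/15 (f = 8/9 - (-4 - 4)/(9*(6 - 1)) = 8/9 - (-8)/(9*5) = 8/9 - 1/9*(-8/5) = 8/9 + 8/45 = 16/15 ≈ 1.0667)
T(X, g) = 16*g/15
(T(-3, (3 + r)/(0 + 1)) - 17)**2/(-80564) = (16*((3 - 4)/(0 + 1))/15 - 17)**2/(-80564) = (16*(-1/1)/15 - 17)**2*(-1/80564) = (16*(-1*1)/15 - 17)**2*(-1/80564) = ((16/15)*(-1) - 17)**2*(-1/80564) = (-16/15 - 17)**2*(-1/80564) = (-271/15)**2*(-1/80564) = (73441/225)*(-1/80564) = -73441/18126900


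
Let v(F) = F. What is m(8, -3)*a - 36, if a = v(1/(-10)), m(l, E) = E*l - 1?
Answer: -67/2 ≈ -33.500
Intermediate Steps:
m(l, E) = -1 + E*l
a = -⅒ (a = 1/(-10) = -⅒ ≈ -0.10000)
m(8, -3)*a - 36 = (-1 - 3*8)*(-⅒) - 36 = (-1 - 24)*(-⅒) - 36 = -25*(-⅒) - 36 = 5/2 - 36 = -67/2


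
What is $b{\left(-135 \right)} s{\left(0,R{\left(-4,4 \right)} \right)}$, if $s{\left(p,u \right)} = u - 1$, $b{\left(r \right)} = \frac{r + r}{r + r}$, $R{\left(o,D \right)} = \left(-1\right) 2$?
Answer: $-3$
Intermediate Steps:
$R{\left(o,D \right)} = -2$
$b{\left(r \right)} = 1$ ($b{\left(r \right)} = \frac{2 r}{2 r} = 2 r \frac{1}{2 r} = 1$)
$s{\left(p,u \right)} = -1 + u$
$b{\left(-135 \right)} s{\left(0,R{\left(-4,4 \right)} \right)} = 1 \left(-1 - 2\right) = 1 \left(-3\right) = -3$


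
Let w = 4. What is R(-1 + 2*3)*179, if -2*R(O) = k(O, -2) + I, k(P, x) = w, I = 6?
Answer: -895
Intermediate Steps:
k(P, x) = 4
R(O) = -5 (R(O) = -(4 + 6)/2 = -½*10 = -5)
R(-1 + 2*3)*179 = -5*179 = -895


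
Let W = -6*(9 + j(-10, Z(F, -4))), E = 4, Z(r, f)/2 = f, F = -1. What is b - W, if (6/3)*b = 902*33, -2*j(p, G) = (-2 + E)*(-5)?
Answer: 14967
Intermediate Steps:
Z(r, f) = 2*f
j(p, G) = 5 (j(p, G) = -(-2 + 4)*(-5)/2 = -(-5) = -1/2*(-10) = 5)
W = -84 (W = -6*(9 + 5) = -6*14 = -84)
b = 14883 (b = (902*33)/2 = (1/2)*29766 = 14883)
b - W = 14883 - 1*(-84) = 14883 + 84 = 14967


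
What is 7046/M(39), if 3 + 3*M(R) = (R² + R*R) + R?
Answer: 3523/513 ≈ 6.8674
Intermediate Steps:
M(R) = -1 + R/3 + 2*R²/3 (M(R) = -1 + ((R² + R*R) + R)/3 = -1 + ((R² + R²) + R)/3 = -1 + (2*R² + R)/3 = -1 + (R + 2*R²)/3 = -1 + (R/3 + 2*R²/3) = -1 + R/3 + 2*R²/3)
7046/M(39) = 7046/(-1 + (⅓)*39 + (⅔)*39²) = 7046/(-1 + 13 + (⅔)*1521) = 7046/(-1 + 13 + 1014) = 7046/1026 = 7046*(1/1026) = 3523/513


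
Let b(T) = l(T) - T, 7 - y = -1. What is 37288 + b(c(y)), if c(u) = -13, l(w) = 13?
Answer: 37314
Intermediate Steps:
y = 8 (y = 7 - 1*(-1) = 7 + 1 = 8)
b(T) = 13 - T
37288 + b(c(y)) = 37288 + (13 - 1*(-13)) = 37288 + (13 + 13) = 37288 + 26 = 37314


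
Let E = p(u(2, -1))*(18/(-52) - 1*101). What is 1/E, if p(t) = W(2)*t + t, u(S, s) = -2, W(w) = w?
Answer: 13/7905 ≈ 0.0016445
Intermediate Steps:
p(t) = 3*t (p(t) = 2*t + t = 3*t)
E = 7905/13 (E = (3*(-2))*(18/(-52) - 1*101) = -6*(18*(-1/52) - 101) = -6*(-9/26 - 101) = -6*(-2635/26) = 7905/13 ≈ 608.08)
1/E = 1/(7905/13) = 13/7905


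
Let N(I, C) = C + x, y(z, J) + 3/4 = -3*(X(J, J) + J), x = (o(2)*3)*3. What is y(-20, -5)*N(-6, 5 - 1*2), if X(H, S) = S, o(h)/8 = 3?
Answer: 25623/4 ≈ 6405.8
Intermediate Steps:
o(h) = 24 (o(h) = 8*3 = 24)
x = 216 (x = (24*3)*3 = 72*3 = 216)
y(z, J) = -3/4 - 6*J (y(z, J) = -3/4 - 3*(J + J) = -3/4 - 6*J)
N(I, C) = 216 + C (N(I, C) = C + 216 = 216 + C)
y(-20, -5)*N(-6, 5 - 1*2) = (-3/4 - 6*(-5))*(216 + (5 - 1*2)) = (-3/4 + 30)*(216 + (5 - 2)) = 117*(216 + 3)/4 = (117/4)*219 = 25623/4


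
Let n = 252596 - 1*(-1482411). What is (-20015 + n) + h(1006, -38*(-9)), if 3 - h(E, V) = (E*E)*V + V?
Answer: -344401659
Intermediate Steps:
n = 1735007 (n = 252596 + 1482411 = 1735007)
h(E, V) = 3 - V - V*E² (h(E, V) = 3 - ((E*E)*V + V) = 3 - (E²*V + V) = 3 - (V*E² + V) = 3 - (V + V*E²) = 3 + (-V - V*E²) = 3 - V - V*E²)
(-20015 + n) + h(1006, -38*(-9)) = (-20015 + 1735007) + (3 - (-38)*(-9) - 1*(-38*(-9))*1006²) = 1714992 + (3 - 1*342 - 1*342*1012036) = 1714992 + (3 - 342 - 346116312) = 1714992 - 346116651 = -344401659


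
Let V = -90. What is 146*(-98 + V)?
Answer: -27448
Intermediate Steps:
146*(-98 + V) = 146*(-98 - 90) = 146*(-188) = -27448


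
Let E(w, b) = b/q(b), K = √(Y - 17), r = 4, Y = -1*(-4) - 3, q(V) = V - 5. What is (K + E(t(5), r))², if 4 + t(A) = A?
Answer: -32*I ≈ -32.0*I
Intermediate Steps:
q(V) = -5 + V
Y = 1 (Y = 4 - 3 = 1)
t(A) = -4 + A
K = 4*I (K = √(1 - 17) = √(-16) = 4*I ≈ 4.0*I)
E(w, b) = b/(-5 + b)
(K + E(t(5), r))² = (4*I + 4/(-5 + 4))² = (4*I + 4/(-1))² = (4*I + 4*(-1))² = (4*I - 4)² = (-4 + 4*I)²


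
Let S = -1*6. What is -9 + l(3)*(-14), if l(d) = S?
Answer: 75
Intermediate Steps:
S = -6
l(d) = -6
-9 + l(3)*(-14) = -9 - 6*(-14) = -9 + 84 = 75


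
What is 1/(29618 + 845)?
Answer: 1/30463 ≈ 3.2827e-5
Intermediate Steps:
1/(29618 + 845) = 1/30463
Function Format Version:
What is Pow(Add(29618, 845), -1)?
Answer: Rational(1, 30463) ≈ 3.2827e-5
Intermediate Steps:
Pow(Add(29618, 845), -1) = Pow(30463, -1) = Rational(1, 30463)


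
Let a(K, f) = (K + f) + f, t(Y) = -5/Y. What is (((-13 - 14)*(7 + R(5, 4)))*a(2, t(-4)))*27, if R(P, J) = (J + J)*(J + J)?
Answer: -465831/2 ≈ -2.3292e+5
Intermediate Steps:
R(P, J) = 4*J**2 (R(P, J) = (2*J)*(2*J) = 4*J**2)
a(K, f) = K + 2*f
(((-13 - 14)*(7 + R(5, 4)))*a(2, t(-4)))*27 = (((-13 - 14)*(7 + 4*4**2))*(2 + 2*(-5/(-4))))*27 = ((-27*(7 + 4*16))*(2 + 2*(-5*(-1/4))))*27 = ((-27*(7 + 64))*(2 + 2*(5/4)))*27 = ((-27*71)*(2 + 5/2))*27 = -1917*9/2*27 = -17253/2*27 = -465831/2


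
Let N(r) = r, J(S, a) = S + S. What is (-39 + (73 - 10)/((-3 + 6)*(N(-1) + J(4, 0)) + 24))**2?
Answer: 35344/25 ≈ 1413.8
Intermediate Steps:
J(S, a) = 2*S
(-39 + (73 - 10)/((-3 + 6)*(N(-1) + J(4, 0)) + 24))**2 = (-39 + (73 - 10)/((-3 + 6)*(-1 + 2*4) + 24))**2 = (-39 + 63/(3*(-1 + 8) + 24))**2 = (-39 + 63/(3*7 + 24))**2 = (-39 + 63/(21 + 24))**2 = (-39 + 63/45)**2 = (-39 + 63*(1/45))**2 = (-39 + 7/5)**2 = (-188/5)**2 = 35344/25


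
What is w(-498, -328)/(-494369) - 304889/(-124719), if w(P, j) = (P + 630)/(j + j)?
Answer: 24719342002451/10111781999004 ≈ 2.4446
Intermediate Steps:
w(P, j) = (630 + P)/(2*j) (w(P, j) = (630 + P)/((2*j)) = (630 + P)*(1/(2*j)) = (630 + P)/(2*j))
w(-498, -328)/(-494369) - 304889/(-124719) = ((½)*(630 - 498)/(-328))/(-494369) - 304889/(-124719) = ((½)*(-1/328)*132)*(-1/494369) - 304889*(-1/124719) = -33/164*(-1/494369) + 304889/124719 = 33/81076516 + 304889/124719 = 24719342002451/10111781999004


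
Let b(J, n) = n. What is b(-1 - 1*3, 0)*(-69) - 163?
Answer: -163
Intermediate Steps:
b(-1 - 1*3, 0)*(-69) - 163 = 0*(-69) - 163 = 0 - 163 = -163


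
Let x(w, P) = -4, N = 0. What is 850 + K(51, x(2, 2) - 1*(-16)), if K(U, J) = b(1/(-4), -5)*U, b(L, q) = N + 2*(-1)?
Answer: 748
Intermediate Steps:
b(L, q) = -2 (b(L, q) = 0 + 2*(-1) = 0 - 2 = -2)
K(U, J) = -2*U
850 + K(51, x(2, 2) - 1*(-16)) = 850 - 2*51 = 850 - 102 = 748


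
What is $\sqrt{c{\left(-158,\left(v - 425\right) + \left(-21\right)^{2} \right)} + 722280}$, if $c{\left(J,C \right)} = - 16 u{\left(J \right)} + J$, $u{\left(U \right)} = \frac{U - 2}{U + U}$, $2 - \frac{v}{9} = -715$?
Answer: $\frac{\sqrt{4506712842}}{79} \approx 849.77$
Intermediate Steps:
$v = 6453$ ($v = 18 - -6435 = 18 + 6435 = 6453$)
$u{\left(U \right)} = \frac{-2 + U}{2 U}$
$c{\left(J,C \right)} = J - \frac{8 \left(-2 + J\right)}{J}$ ($c{\left(J,C \right)} = - 16 \frac{-2 + J}{2 J} + J = - \frac{8 \left(-2 + J\right)}{J} + J = J - \frac{8 \left(-2 + J\right)}{J}$)
$\sqrt{c{\left(-158,\left(v - 425\right) + \left(-21\right)^{2} \right)} + 722280} = \sqrt{\left(-8 - 158 + \frac{16}{-158}\right) + 722280} = \sqrt{\left(-8 - 158 + 16 \left(- \frac{1}{158}\right)\right) + 722280} = \sqrt{\left(-8 - 158 - \frac{8}{79}\right) + 722280} = \sqrt{- \frac{13122}{79} + 722280} = \sqrt{\frac{57046998}{79}} = \frac{\sqrt{4506712842}}{79}$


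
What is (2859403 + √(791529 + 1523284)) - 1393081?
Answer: 1466322 + √2314813 ≈ 1.4678e+6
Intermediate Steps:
(2859403 + √(791529 + 1523284)) - 1393081 = (2859403 + √2314813) - 1393081 = 1466322 + √2314813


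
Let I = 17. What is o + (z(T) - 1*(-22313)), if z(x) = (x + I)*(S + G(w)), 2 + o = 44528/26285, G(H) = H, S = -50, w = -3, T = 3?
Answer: 558627063/26285 ≈ 21253.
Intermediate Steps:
o = -8042/26285 (o = -2 + 44528/26285 = -8042/26285 ≈ -0.30595)
z(x) = -901 - 53*x (z(x) = (x + 17)*(-50 - 3) = (17 + x)*(-53) = -901 - 53*x)
o + (z(T) - 1*(-22313)) = -8042/26285 + ((-901 - 53*3) - 1*(-22313)) = -8042/26285 + ((-901 - 159) + 22313) = -8042/26285 + (-1060 + 22313) = -8042/26285 + 21253 = 558627063/26285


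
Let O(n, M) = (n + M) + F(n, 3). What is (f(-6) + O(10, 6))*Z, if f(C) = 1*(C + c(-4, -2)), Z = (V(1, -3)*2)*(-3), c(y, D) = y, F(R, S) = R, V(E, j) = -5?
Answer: 480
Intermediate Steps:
O(n, M) = M + 2*n (O(n, M) = (n + M) + n = (M + n) + n = M + 2*n)
Z = 30 (Z = -5*2*(-3) = -10*(-3) = 30)
f(C) = -4 + C (f(C) = 1*(C - 4) = 1*(-4 + C) = -4 + C)
(f(-6) + O(10, 6))*Z = ((-4 - 6) + (6 + 2*10))*30 = (-10 + (6 + 20))*30 = (-10 + 26)*30 = 16*30 = 480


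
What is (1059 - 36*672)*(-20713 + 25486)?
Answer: -110413809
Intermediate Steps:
(1059 - 36*672)*(-20713 + 25486) = (1059 - 24192)*4773 = -23133*4773 = -110413809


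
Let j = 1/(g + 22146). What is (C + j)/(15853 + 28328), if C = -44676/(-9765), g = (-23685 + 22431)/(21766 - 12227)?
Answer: 41946102799/405061379474976 ≈ 0.00010355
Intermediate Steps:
g = -1254/9539 ≈ -0.13146
C = 4964/1085 (C = -44676*(-1/9765) = 4964/1085 ≈ 4.5751)
j = 9539/211249440 (j = 1/(-1254/9539 + 22146) = 1/(211249440/9539) = 9539/211249440 ≈ 4.5155e-5)
(C + j)/(15853 + 28328) = (4964/1085 + 9539/211249440)/(15853 + 28328) = (41946102799/9168225696)/44181 = (41946102799/9168225696)*(1/44181) = 41946102799/405061379474976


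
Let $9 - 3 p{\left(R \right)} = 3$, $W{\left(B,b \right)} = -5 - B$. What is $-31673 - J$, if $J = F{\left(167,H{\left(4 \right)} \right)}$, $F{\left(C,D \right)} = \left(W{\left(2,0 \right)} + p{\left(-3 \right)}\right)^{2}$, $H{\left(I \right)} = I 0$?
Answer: $-31698$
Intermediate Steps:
$p{\left(R \right)} = 2$ ($p{\left(R \right)} = 3 - 1 = 2$)
$H{\left(I \right)} = 0$
$F{\left(C,D \right)} = 25$ ($F{\left(C,D \right)} = \left(\left(-5 - 2\right) + 2\right)^{2} = \left(-7 + 2\right)^{2} = \left(-5\right)^{2} = 25$)
$J = 25$
$-31673 - J = -31673 - 25 = -31698$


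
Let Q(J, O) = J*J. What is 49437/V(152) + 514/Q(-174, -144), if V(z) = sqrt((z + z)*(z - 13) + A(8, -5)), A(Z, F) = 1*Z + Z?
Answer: 257/15138 + 49437*sqrt(2642)/10568 ≈ 240.47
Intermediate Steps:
A(Z, F) = 2*Z (A(Z, F) = Z + Z = 2*Z)
V(z) = sqrt(16 + 2*z*(-13 + z)) (V(z) = sqrt((z + z)*(z - 13) + 2*8) = sqrt((2*z)*(-13 + z) + 16) = sqrt(2*z*(-13 + z) + 16) = sqrt(16 + 2*z*(-13 + z)))
Q(J, O) = J**2
49437/V(152) + 514/Q(-174, -144) = 49437/(sqrt(16 - 26*152 + 2*152**2)) + 514/((-174)**2) = 49437/(sqrt(16 - 3952 + 2*23104)) + 514/30276 = 49437/(sqrt(16 - 3952 + 46208)) + 514*(1/30276) = 49437/(sqrt(42272)) + 257/15138 = 49437/((4*sqrt(2642))) + 257/15138 = 49437*(sqrt(2642)/10568) + 257/15138 = 49437*sqrt(2642)/10568 + 257/15138 = 257/15138 + 49437*sqrt(2642)/10568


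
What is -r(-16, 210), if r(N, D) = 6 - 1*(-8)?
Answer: -14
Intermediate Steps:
r(N, D) = 14 (r(N, D) = 6 + 8 = 14)
-r(-16, 210) = -1*14 = -14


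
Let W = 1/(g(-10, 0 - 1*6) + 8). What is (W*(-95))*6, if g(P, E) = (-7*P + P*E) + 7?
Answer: -114/29 ≈ -3.9310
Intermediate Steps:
g(P, E) = 7 - 7*P + E*P (g(P, E) = (-7*P + E*P) + 7 = 7 - 7*P + E*P)
W = 1/145 (W = 1/((7 - 7*(-10) + (0 - 1*6)*(-10)) + 8) = 1/((7 + 70 + (0 - 6)*(-10)) + 8) = 1/((7 + 70 - 6*(-10)) + 8) = 1/((7 + 70 + 60) + 8) = 1/(137 + 8) = 1/145 ≈ 0.0068966)
(W*(-95))*6 = ((1/145)*(-95))*6 = -19/29*6 = -114/29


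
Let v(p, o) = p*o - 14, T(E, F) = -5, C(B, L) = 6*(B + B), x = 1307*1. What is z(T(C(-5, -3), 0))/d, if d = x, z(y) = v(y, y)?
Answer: 11/1307 ≈ 0.0084162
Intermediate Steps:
x = 1307
C(B, L) = 12*B (C(B, L) = 6*(2*B) = 12*B)
v(p, o) = -14 + o*p (v(p, o) = o*p - 14 = -14 + o*p)
z(y) = -14 + y² (z(y) = -14 + y*y = -14 + y²)
d = 1307
z(T(C(-5, -3), 0))/d = (-14 + (-5)²)/1307 = (-14 + 25)*(1/1307) = 11*(1/1307) = 11/1307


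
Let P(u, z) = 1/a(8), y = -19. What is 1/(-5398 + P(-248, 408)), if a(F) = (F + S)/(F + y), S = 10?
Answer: -18/97175 ≈ -0.00018523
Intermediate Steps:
a(F) = (10 + F)/(-19 + F) (a(F) = (F + 10)/(F - 19) = (10 + F)/(-19 + F))
P(u, z) = -11/18 (P(u, z) = 1/((10 + 8)/(-19 + 8)) = 1/(18/(-11)) = 1/(-1/11*18) = 1/(-18/11) = -11/18)
1/(-5398 + P(-248, 408)) = 1/(-5398 - 11/18) = 1/(-97175/18) = -18/97175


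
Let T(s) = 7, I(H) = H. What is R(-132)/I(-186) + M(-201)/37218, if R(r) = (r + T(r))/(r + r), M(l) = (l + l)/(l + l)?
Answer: -767191/304592112 ≈ -0.0025187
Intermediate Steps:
M(l) = 1 (M(l) = (2*l)/((2*l)) = (2*l)*(1/(2*l)) = 1)
R(r) = (7 + r)/(2*r) (R(r) = (r + 7)/(r + r) = (7 + r)/((2*r)) = (7 + r)*(1/(2*r)) = (7 + r)/(2*r))
R(-132)/I(-186) + M(-201)/37218 = ((½)*(7 - 132)/(-132))/(-186) + 1/37218 = ((½)*(-1/132)*(-125))*(-1/186) + 1*(1/37218) = (125/264)*(-1/186) + 1/37218 = -125/49104 + 1/37218 = -767191/304592112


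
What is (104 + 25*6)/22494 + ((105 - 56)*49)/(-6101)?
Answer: -26229220/68617947 ≈ -0.38225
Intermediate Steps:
(104 + 25*6)/22494 + ((105 - 56)*49)/(-6101) = (104 + 150)*(1/22494) + (49*49)*(-1/6101) = 254*(1/22494) + 2401*(-1/6101) = 127/11247 - 2401/6101 = -26229220/68617947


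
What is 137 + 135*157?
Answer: 21332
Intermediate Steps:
137 + 135*157 = 137 + 21195 = 21332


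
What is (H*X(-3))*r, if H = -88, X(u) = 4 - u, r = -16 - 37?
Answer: 32648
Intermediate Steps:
r = -53
(H*X(-3))*r = -88*(4 - 1*(-3))*(-53) = -88*(4 + 3)*(-53) = -88*7*(-53) = -616*(-53) = 32648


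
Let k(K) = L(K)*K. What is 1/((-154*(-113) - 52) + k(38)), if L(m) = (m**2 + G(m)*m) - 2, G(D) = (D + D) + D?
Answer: 1/236762 ≈ 4.2236e-6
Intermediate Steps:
G(D) = 3*D (G(D) = 2*D + D = 3*D)
L(m) = -2 + 4*m**2 (L(m) = (m**2 + (3*m)*m) - 2 = (m**2 + 3*m**2) - 2 = 4*m**2 - 2 = -2 + 4*m**2)
k(K) = K*(-2 + 4*K**2) (k(K) = (-2 + 4*K**2)*K = K*(-2 + 4*K**2))
1/((-154*(-113) - 52) + k(38)) = 1/((-154*(-113) - 52) + (-2*38 + 4*38**3)) = 1/((17402 - 52) + (-76 + 4*54872)) = 1/(17350 + (-76 + 219488)) = 1/(17350 + 219412) = 1/236762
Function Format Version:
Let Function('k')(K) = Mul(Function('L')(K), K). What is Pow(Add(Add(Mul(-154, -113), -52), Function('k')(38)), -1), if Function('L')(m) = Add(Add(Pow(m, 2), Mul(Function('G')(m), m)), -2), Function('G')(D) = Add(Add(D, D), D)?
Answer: Rational(1, 236762) ≈ 4.2236e-6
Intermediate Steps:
Function('G')(D) = Mul(3, D) (Function('G')(D) = Add(Mul(2, D), D) = Mul(3, D))
Function('L')(m) = Add(-2, Mul(4, Pow(m, 2))) (Function('L')(m) = Add(Add(Pow(m, 2), Mul(Mul(3, m), m)), -2) = Add(Add(Pow(m, 2), Mul(3, Pow(m, 2))), -2) = Add(Mul(4, Pow(m, 2)), -2) = Add(-2, Mul(4, Pow(m, 2))))
Function('k')(K) = Mul(K, Add(-2, Mul(4, Pow(K, 2)))) (Function('k')(K) = Mul(Add(-2, Mul(4, Pow(K, 2))), K) = Mul(K, Add(-2, Mul(4, Pow(K, 2)))))
Pow(Add(Add(Mul(-154, -113), -52), Function('k')(38)), -1) = Pow(Add(Add(Mul(-154, -113), -52), Add(Mul(-2, 38), Mul(4, Pow(38, 3)))), -1) = Pow(Add(Add(17402, -52), Add(-76, Mul(4, 54872))), -1) = Pow(Add(17350, Add(-76, 219488)), -1) = Pow(Add(17350, 219412), -1) = Pow(236762, -1) = Rational(1, 236762)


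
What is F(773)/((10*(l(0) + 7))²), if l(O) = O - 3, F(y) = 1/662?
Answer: 1/1059200 ≈ 9.4411e-7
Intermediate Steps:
F(y) = 1/662
l(O) = -3 + O
F(773)/((10*(l(0) + 7))²) = 1/(662*((10*((-3 + 0) + 7))²)) = 1/(662*((10*(-3 + 7))²)) = 1/(662*((10*4)²)) = 1/(662*(40²)) = (1/662)/1600 = (1/662)*(1/1600) = 1/1059200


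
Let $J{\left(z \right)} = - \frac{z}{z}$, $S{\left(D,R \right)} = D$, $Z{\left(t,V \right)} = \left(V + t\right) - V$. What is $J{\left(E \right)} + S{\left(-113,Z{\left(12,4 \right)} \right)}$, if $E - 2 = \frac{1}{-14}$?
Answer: $-114$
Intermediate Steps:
$Z{\left(t,V \right)} = t$
$E = \frac{27}{14}$ ($E = 2 + \frac{1}{-14} = 2 - \frac{1}{14} = \frac{27}{14} \approx 1.9286$)
$J{\left(z \right)} = -1$ ($J{\left(z \right)} = \left(-1\right) 1 = -1$)
$J{\left(E \right)} + S{\left(-113,Z{\left(12,4 \right)} \right)} = -1 - 113 = -114$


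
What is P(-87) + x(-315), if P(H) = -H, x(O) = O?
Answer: -228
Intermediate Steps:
P(-87) + x(-315) = -1*(-87) - 315 = 87 - 315 = -228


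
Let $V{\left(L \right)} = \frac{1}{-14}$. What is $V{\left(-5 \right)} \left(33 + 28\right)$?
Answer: $- \frac{61}{14} \approx -4.3571$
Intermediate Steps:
$V{\left(L \right)} = - \frac{1}{14}$
$V{\left(-5 \right)} \left(33 + 28\right) = - \frac{33 + 28}{14} = \left(- \frac{1}{14}\right) 61 = - \frac{61}{14}$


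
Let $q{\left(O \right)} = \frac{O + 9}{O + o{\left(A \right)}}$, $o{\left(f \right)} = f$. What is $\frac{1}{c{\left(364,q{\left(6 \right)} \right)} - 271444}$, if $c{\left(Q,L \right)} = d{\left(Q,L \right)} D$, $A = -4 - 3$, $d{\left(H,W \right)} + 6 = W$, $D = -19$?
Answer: $- \frac{1}{271045} \approx -3.6894 \cdot 10^{-6}$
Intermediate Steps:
$d{\left(H,W \right)} = -6 + W$
$A = -7$
$q{\left(O \right)} = \frac{9 + O}{-7 + O}$ ($q{\left(O \right)} = \frac{O + 9}{O - 7} = \frac{9 + O}{-7 + O}$)
$c{\left(Q,L \right)} = 114 - 19 L$ ($c{\left(Q,L \right)} = \left(-6 + L\right) \left(-19\right) = 114 - 19 L$)
$\frac{1}{c{\left(364,q{\left(6 \right)} \right)} - 271444} = \frac{1}{\left(114 - 19 \frac{9 + 6}{-7 + 6}\right) - 271444} = \frac{1}{\left(114 - 19 \frac{1}{-1} \cdot 15\right) - 271444} = \frac{1}{\left(114 - 19 \left(\left(-1\right) 15\right)\right) - 271444} = \frac{1}{\left(114 - -285\right) - 271444} = \frac{1}{\left(114 + 285\right) - 271444} = \frac{1}{399 - 271444} = \frac{1}{-271045} = - \frac{1}{271045}$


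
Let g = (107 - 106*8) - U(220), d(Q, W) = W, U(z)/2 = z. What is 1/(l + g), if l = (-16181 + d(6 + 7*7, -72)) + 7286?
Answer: -1/10148 ≈ -9.8542e-5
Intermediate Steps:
U(z) = 2*z
l = -8967 (l = (-16181 - 72) + 7286 = -16253 + 7286 = -8967)
g = -1181 (g = (107 - 106*8) - 2*220 = (107 - 848) - 1*440 = -741 - 440 = -1181)
1/(l + g) = 1/(-8967 - 1181) = 1/(-10148) = -1/10148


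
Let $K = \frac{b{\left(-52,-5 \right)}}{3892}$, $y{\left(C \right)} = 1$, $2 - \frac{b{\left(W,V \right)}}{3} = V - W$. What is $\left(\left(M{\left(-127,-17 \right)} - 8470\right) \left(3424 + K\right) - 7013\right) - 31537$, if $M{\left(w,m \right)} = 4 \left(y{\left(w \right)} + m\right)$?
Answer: $- \frac{56937371791}{1946} \approx -2.9259 \cdot 10^{7}$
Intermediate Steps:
$b{\left(W,V \right)} = 6 - 3 V + 3 W$ ($b{\left(W,V \right)} = 6 - 3 \left(V - W\right) = 6 - \left(- 3 W + 3 V\right) = 6 - 3 V + 3 W$)
$M{\left(w,m \right)} = 4 + 4 m$ ($M{\left(w,m \right)} = 4 \left(1 + m\right) = 4 + 4 m$)
$K = - \frac{135}{3892}$ ($K = \frac{6 - -15 + 3 \left(-52\right)}{3892} = \left(6 + 15 - 156\right) \frac{1}{3892} = \left(-135\right) \frac{1}{3892} = - \frac{135}{3892} \approx -0.034687$)
$\left(\left(M{\left(-127,-17 \right)} - 8470\right) \left(3424 + K\right) - 7013\right) - 31537 = \left(\left(\left(4 + 4 \left(-17\right)\right) - 8470\right) \left(3424 - \frac{135}{3892}\right) - 7013\right) - 31537 = \left(\left(\left(4 - 68\right) - 8470\right) \frac{13326073}{3892} - 7013\right) - 31537 = \left(\left(-64 - 8470\right) \frac{13326073}{3892} - 7013\right) - 31537 = \left(\left(-8534\right) \frac{13326073}{3892} - 7013\right) - 31537 = \left(- \frac{56862353491}{1946} - 7013\right) - 31537 = - \frac{56876000789}{1946} - 31537 = - \frac{56937371791}{1946}$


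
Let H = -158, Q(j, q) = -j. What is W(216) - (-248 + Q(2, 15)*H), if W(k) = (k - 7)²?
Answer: 43613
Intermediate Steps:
W(k) = (-7 + k)²
W(216) - (-248 + Q(2, 15)*H) = (-7 + 216)² - (-248 - 1*2*(-158)) = 209² - (-248 - 2*(-158)) = 43681 - (-248 + 316) = 43681 - 1*68 = 43681 - 68 = 43613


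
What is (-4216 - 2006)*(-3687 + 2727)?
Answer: 5973120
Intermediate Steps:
(-4216 - 2006)*(-3687 + 2727) = -6222*(-960) = 5973120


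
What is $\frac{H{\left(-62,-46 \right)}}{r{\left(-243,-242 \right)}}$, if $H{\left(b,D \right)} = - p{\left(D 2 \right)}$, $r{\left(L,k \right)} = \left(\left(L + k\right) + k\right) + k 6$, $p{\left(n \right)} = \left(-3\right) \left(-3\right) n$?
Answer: $- \frac{828}{2179} \approx -0.37999$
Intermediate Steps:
$p{\left(n \right)} = 9 n$
$r{\left(L,k \right)} = L + 8 k$ ($r{\left(L,k \right)} = \left(L + 2 k\right) + 6 k = L + 8 k$)
$H{\left(b,D \right)} = - 18 D$ ($H{\left(b,D \right)} = - 9 D 2 = - 9 \cdot 2 D = - 18 D$)
$\frac{H{\left(-62,-46 \right)}}{r{\left(-243,-242 \right)}} = \frac{\left(-18\right) \left(-46\right)}{-243 + 8 \left(-242\right)} = \frac{828}{-243 - 1936} = \frac{828}{-2179} = 828 \left(- \frac{1}{2179}\right) = - \frac{828}{2179}$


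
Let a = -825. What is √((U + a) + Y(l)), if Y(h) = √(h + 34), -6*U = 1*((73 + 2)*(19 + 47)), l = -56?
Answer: √(-1650 + I*√22) ≈ 0.0577 + 40.62*I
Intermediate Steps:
U = -825 (U = -(73 + 2)*(19 + 47)/6 = -75*66/6 = -4950/6 = -⅙*4950 = -825)
Y(h) = √(34 + h)
√((U + a) + Y(l)) = √((-825 - 825) + √(34 - 56)) = √(-1650 + √(-22)) = √(-1650 + I*√22)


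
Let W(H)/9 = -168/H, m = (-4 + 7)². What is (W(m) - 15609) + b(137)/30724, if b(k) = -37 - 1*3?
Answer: -121183147/7681 ≈ -15777.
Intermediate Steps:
b(k) = -40 (b(k) = -37 - 3 = -40)
m = 9 (m = 3² = 9)
W(H) = -1512/H (W(H) = 9*(-168/H) = -1512/H)
(W(m) - 15609) + b(137)/30724 = (-1512/9 - 15609) - 40/30724 = (-1512*⅑ - 15609) - 40*1/30724 = (-168 - 15609) - 10/7681 = -15777 - 10/7681 = -121183147/7681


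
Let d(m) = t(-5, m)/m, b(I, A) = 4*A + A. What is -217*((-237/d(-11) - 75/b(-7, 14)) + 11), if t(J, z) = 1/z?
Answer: 12441509/2 ≈ 6.2208e+6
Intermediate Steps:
b(I, A) = 5*A
d(m) = m⁻² (d(m) = 1/(m*m) = m⁻²)
-217*((-237/d(-11) - 75/b(-7, 14)) + 11) = -217*((-237/((-11)⁻²) - 75/(5*14)) + 11) = -217*((-237/1/121 - 75/70) + 11) = -217*((-237*121 - 75*1/70) + 11) = -217*((-28677 - 15/14) + 11) = -217*(-401493/14 + 11) = -217*(-401339/14) = 12441509/2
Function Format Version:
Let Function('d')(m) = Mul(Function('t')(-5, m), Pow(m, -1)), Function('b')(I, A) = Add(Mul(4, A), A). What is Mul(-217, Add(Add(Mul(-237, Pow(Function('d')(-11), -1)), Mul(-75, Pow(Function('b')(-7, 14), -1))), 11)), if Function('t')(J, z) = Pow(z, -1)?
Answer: Rational(12441509, 2) ≈ 6.2208e+6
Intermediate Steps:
Function('b')(I, A) = Mul(5, A)
Function('d')(m) = Pow(m, -2) (Function('d')(m) = Mul(Pow(m, -1), Pow(m, -1)) = Pow(m, -2))
Mul(-217, Add(Add(Mul(-237, Pow(Function('d')(-11), -1)), Mul(-75, Pow(Function('b')(-7, 14), -1))), 11)) = Mul(-217, Add(Add(Mul(-237, Pow(Pow(-11, -2), -1)), Mul(-75, Pow(Mul(5, 14), -1))), 11)) = Mul(-217, Add(Add(Mul(-237, Pow(Rational(1, 121), -1)), Mul(-75, Pow(70, -1))), 11)) = Mul(-217, Add(Add(Mul(-237, 121), Mul(-75, Rational(1, 70))), 11)) = Mul(-217, Add(Add(-28677, Rational(-15, 14)), 11)) = Mul(-217, Add(Rational(-401493, 14), 11)) = Mul(-217, Rational(-401339, 14)) = Rational(12441509, 2)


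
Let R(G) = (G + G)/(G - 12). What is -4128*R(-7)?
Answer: -57792/19 ≈ -3041.7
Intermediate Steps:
R(G) = 2*G/(-12 + G) (R(G) = (2*G)/(-12 + G) = 2*G/(-12 + G))
-4128*R(-7) = -8256*(-7)/(-12 - 7) = -8256*(-7)/(-19) = -8256*(-7)*(-1)/19 = -4128*14/19 = -57792/19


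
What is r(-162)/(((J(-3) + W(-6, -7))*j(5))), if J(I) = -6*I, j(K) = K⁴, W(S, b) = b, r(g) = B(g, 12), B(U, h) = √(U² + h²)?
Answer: 6*√733/6875 ≈ 0.023628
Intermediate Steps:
r(g) = √(144 + g²) (r(g) = √(g² + 12²) = √(g² + 144) = √(144 + g²))
r(-162)/(((J(-3) + W(-6, -7))*j(5))) = √(144 + (-162)²)/(((-6*(-3) - 7)*5⁴)) = √(144 + 26244)/(((18 - 7)*625)) = √26388/((11*625)) = (6*√733)/6875 = (6*√733)*(1/6875) = 6*√733/6875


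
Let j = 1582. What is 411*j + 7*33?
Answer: 650433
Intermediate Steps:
411*j + 7*33 = 411*1582 + 7*33 = 650202 + 231 = 650433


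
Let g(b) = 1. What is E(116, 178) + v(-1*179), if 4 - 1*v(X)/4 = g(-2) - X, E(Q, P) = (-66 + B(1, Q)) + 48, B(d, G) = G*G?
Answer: 12734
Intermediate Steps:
B(d, G) = G²
E(Q, P) = -18 + Q² (E(Q, P) = (-66 + Q²) + 48 = -18 + Q²)
v(X) = 12 + 4*X (v(X) = 16 - 4*(1 - X) = 16 + (-4 + 4*X) = 12 + 4*X)
E(116, 178) + v(-1*179) = (-18 + 116²) + (12 + 4*(-1*179)) = (-18 + 13456) + (12 + 4*(-179)) = 13438 + (12 - 716) = 13438 - 704 = 12734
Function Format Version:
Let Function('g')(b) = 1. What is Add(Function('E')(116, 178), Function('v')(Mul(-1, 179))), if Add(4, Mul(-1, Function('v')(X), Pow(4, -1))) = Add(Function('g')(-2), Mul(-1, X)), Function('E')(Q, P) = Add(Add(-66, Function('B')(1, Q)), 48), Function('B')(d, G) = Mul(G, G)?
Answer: 12734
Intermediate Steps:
Function('B')(d, G) = Pow(G, 2)
Function('E')(Q, P) = Add(-18, Pow(Q, 2)) (Function('E')(Q, P) = Add(Add(-66, Pow(Q, 2)), 48) = Add(-18, Pow(Q, 2)))
Function('v')(X) = Add(12, Mul(4, X)) (Function('v')(X) = Add(16, Mul(-4, Add(1, Mul(-1, X)))) = Add(16, Add(-4, Mul(4, X))) = Add(12, Mul(4, X)))
Add(Function('E')(116, 178), Function('v')(Mul(-1, 179))) = Add(Add(-18, Pow(116, 2)), Add(12, Mul(4, Mul(-1, 179)))) = Add(Add(-18, 13456), Add(12, Mul(4, -179))) = Add(13438, Add(12, -716)) = Add(13438, -704) = 12734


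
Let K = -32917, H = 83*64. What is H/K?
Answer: -5312/32917 ≈ -0.16138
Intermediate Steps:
H = 5312
H/K = 5312/(-32917) = 5312*(-1/32917) = -5312/32917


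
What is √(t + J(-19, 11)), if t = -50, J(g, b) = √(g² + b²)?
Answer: √(-50 + √482) ≈ 5.2958*I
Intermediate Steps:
J(g, b) = √(b² + g²)
√(t + J(-19, 11)) = √(-50 + √(11² + (-19)²)) = √(-50 + √(121 + 361)) = √(-50 + √482)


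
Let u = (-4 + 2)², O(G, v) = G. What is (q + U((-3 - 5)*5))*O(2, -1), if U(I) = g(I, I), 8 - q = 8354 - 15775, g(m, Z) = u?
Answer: 14866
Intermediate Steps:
u = 4 (u = (-2)² = 4)
g(m, Z) = 4
q = 7429 (q = 8 - (8354 - 15775) = 8 - 1*(-7421) = 8 + 7421 = 7429)
U(I) = 4
(q + U((-3 - 5)*5))*O(2, -1) = (7429 + 4)*2 = 7433*2 = 14866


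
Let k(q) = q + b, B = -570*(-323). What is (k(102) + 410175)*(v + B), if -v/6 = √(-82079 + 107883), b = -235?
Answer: 75492832620 - 4920504*√6451 ≈ 7.5098e+10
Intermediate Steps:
B = 184110
v = -12*√6451 (v = -6*√(-82079 + 107883) = -12*√6451 ≈ -963.82)
k(q) = -235 + q (k(q) = q - 235 = -235 + q)
(k(102) + 410175)*(v + B) = ((-235 + 102) + 410175)*(-12*√6451 + 184110) = (-133 + 410175)*(184110 - 12*√6451) = 410042*(184110 - 12*√6451) = 75492832620 - 4920504*√6451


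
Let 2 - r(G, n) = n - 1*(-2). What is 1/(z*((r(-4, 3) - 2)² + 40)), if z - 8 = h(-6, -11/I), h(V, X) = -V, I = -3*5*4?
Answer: 1/910 ≈ 0.0010989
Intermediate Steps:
r(G, n) = -n (r(G, n) = 2 - (n - 1*(-2)) = 2 - (n + 2) = 2 - (2 + n) = 2 + (-2 - n) = -n)
I = -60 (I = -15*4 = -60)
z = 14 (z = 8 - 1*(-6) = 8 + 6 = 14)
1/(z*((r(-4, 3) - 2)² + 40)) = 1/(14*((-1*3 - 2)² + 40)) = 1/(14*((-3 - 2)² + 40)) = 1/(14*((-5)² + 40)) = 1/(14*(25 + 40)) = 1/(14*65) = 1/910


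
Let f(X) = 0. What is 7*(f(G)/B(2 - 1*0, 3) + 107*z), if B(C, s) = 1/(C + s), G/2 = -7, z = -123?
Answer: -92127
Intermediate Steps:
G = -14 (G = 2*(-7) = -14)
7*(f(G)/B(2 - 1*0, 3) + 107*z) = 7*(0/(1/((2 - 1*0) + 3)) + 107*(-123)) = 7*(0/(1/((2 + 0) + 3)) - 13161) = 7*(0/(1/(2 + 3)) - 13161) = 7*(0/(1/5) - 13161) = 7*(0*5 - 13161) = 7*(0 - 13161) = 7*(-13161) = -92127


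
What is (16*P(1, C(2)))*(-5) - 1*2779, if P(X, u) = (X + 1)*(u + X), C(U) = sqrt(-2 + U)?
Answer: -2939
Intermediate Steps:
P(X, u) = (1 + X)*(X + u)
(16*P(1, C(2)))*(-5) - 1*2779 = (16*(1 + sqrt(-2 + 2) + 1**2 + 1*sqrt(-2 + 2)))*(-5) - 1*2779 = (16*(1 + sqrt(0) + 1 + 1*sqrt(0)))*(-5) - 2779 = (16*(1 + 0 + 1 + 1*0))*(-5) - 2779 = (16*(1 + 0 + 1 + 0))*(-5) - 2779 = (16*2)*(-5) - 2779 = 32*(-5) - 2779 = -160 - 2779 = -2939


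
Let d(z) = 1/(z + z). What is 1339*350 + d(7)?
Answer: 6561101/14 ≈ 4.6865e+5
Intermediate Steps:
d(z) = 1/(2*z)
1339*350 + d(7) = 1339*350 + (1/2)/7 = 468650 + (1/2)*(1/7) = 468650 + 1/14 = 6561101/14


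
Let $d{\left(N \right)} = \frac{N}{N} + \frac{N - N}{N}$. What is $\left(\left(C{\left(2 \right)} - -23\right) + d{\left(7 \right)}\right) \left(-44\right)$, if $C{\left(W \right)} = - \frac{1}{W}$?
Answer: $-1034$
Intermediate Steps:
$d{\left(N \right)} = 1$ ($d{\left(N \right)} = 1 + \frac{0}{N} = 1 + 0 = 1$)
$\left(\left(C{\left(2 \right)} - -23\right) + d{\left(7 \right)}\right) \left(-44\right) = \left(\left(- \frac{1}{2} - -23\right) + 1\right) \left(-44\right) = \left(\left(\left(-1\right) \frac{1}{2} + 23\right) + 1\right) \left(-44\right) = \left(\left(- \frac{1}{2} + 23\right) + 1\right) \left(-44\right) = \left(\frac{45}{2} + 1\right) \left(-44\right) = \frac{47}{2} \left(-44\right) = -1034$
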